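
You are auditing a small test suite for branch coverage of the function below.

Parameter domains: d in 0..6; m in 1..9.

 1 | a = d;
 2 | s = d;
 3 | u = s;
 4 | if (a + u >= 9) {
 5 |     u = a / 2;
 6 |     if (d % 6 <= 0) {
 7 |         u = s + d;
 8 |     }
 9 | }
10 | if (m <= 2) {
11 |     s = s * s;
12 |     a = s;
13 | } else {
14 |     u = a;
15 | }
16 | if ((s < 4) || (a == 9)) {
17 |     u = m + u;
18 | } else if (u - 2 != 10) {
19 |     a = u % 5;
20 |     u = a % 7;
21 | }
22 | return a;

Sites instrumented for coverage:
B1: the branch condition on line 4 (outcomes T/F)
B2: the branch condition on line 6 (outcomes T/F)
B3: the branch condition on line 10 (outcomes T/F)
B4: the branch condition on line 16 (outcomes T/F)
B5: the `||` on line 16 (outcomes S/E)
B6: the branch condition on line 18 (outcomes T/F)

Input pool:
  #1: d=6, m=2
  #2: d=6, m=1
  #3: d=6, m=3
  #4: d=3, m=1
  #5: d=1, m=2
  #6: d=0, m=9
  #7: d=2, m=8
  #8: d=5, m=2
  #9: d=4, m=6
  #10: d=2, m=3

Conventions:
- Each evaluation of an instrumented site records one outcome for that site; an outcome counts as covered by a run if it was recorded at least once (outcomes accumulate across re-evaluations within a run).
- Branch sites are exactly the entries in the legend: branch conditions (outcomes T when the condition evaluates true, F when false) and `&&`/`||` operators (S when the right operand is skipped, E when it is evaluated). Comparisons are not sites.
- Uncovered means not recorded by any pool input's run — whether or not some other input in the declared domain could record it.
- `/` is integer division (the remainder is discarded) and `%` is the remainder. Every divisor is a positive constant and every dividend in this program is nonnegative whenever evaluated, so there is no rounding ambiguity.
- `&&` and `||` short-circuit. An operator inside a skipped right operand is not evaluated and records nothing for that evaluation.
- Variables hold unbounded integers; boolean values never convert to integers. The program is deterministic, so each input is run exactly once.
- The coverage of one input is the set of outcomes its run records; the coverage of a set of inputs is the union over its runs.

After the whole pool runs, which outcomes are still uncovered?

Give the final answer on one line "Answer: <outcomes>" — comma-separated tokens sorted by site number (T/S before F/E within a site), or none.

input #1, d=6, m=2: events B1->T, B2->T, B3->T, B5->E, B4->F, B6->F; outcomes B1=T, B2=T, B3=T, B4=F, B5=E, B6=F
input #2, d=6, m=1: events B1->T, B2->T, B3->T, B5->E, B4->F, B6->F; outcomes B1=T, B2=T, B3=T, B4=F, B5=E, B6=F
input #3, d=6, m=3: events B1->T, B2->T, B3->F, B5->E, B4->F, B6->T; outcomes B1=T, B2=T, B3=F, B4=F, B5=E, B6=T
input #4, d=3, m=1: events B1->F, B3->T, B5->E, B4->T; outcomes B1=F, B3=T, B4=T, B5=E
input #5, d=1, m=2: events B1->F, B3->T, B5->S, B4->T; outcomes B1=F, B3=T, B4=T, B5=S
input #6, d=0, m=9: events B1->F, B3->F, B5->S, B4->T; outcomes B1=F, B3=F, B4=T, B5=S
input #7, d=2, m=8: events B1->F, B3->F, B5->S, B4->T; outcomes B1=F, B3=F, B4=T, B5=S
input #8, d=5, m=2: events B1->T, B2->F, B3->T, B5->E, B4->F, B6->T; outcomes B1=T, B2=F, B3=T, B4=F, B5=E, B6=T
input #9, d=4, m=6: events B1->F, B3->F, B5->E, B4->F, B6->T; outcomes B1=F, B3=F, B4=F, B5=E, B6=T
input #10, d=2, m=3: events B1->F, B3->F, B5->S, B4->T; outcomes B1=F, B3=F, B4=T, B5=S
union over the pool: B1=T, B1=F, B2=T, B2=F, B3=T, B3=F, B4=T, B4=F, B5=S, B5=E, B6=T, B6=F
uncovered (0 of 12): none

Answer: none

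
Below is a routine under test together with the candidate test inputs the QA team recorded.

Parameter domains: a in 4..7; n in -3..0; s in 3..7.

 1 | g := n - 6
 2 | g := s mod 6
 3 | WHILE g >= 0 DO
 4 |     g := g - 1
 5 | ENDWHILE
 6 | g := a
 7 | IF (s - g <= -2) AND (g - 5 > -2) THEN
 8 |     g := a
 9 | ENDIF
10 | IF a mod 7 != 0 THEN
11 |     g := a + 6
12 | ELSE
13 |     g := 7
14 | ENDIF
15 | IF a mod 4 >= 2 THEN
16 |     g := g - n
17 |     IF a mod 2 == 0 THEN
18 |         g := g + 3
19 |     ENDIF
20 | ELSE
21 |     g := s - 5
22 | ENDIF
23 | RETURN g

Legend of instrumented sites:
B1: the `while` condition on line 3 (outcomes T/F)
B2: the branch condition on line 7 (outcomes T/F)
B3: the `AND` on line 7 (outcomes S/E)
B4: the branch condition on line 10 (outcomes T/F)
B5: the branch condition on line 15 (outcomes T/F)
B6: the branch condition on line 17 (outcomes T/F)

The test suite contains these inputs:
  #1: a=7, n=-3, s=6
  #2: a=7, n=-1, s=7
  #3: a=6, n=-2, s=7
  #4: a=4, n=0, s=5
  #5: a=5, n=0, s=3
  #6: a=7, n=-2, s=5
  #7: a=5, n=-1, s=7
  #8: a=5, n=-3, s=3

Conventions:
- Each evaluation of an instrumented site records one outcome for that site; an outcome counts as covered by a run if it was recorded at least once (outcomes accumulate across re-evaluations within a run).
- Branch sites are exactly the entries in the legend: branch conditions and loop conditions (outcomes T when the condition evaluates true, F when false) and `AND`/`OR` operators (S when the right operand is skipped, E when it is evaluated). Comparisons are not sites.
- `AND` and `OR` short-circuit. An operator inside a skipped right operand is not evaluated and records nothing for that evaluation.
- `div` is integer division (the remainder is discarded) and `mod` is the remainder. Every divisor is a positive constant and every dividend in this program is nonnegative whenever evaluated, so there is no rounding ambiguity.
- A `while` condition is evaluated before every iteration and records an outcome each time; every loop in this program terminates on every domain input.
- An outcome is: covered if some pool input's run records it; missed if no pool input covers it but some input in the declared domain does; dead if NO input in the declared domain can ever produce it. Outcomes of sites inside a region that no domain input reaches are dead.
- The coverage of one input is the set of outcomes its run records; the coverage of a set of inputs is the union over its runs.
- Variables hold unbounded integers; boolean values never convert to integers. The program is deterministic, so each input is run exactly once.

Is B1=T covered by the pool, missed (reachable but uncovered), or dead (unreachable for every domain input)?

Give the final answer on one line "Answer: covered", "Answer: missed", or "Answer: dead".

B1=T is recorded by pool input(s) 1, 2, 3, 4, 5, 6, 7, 8 -> covered

Answer: covered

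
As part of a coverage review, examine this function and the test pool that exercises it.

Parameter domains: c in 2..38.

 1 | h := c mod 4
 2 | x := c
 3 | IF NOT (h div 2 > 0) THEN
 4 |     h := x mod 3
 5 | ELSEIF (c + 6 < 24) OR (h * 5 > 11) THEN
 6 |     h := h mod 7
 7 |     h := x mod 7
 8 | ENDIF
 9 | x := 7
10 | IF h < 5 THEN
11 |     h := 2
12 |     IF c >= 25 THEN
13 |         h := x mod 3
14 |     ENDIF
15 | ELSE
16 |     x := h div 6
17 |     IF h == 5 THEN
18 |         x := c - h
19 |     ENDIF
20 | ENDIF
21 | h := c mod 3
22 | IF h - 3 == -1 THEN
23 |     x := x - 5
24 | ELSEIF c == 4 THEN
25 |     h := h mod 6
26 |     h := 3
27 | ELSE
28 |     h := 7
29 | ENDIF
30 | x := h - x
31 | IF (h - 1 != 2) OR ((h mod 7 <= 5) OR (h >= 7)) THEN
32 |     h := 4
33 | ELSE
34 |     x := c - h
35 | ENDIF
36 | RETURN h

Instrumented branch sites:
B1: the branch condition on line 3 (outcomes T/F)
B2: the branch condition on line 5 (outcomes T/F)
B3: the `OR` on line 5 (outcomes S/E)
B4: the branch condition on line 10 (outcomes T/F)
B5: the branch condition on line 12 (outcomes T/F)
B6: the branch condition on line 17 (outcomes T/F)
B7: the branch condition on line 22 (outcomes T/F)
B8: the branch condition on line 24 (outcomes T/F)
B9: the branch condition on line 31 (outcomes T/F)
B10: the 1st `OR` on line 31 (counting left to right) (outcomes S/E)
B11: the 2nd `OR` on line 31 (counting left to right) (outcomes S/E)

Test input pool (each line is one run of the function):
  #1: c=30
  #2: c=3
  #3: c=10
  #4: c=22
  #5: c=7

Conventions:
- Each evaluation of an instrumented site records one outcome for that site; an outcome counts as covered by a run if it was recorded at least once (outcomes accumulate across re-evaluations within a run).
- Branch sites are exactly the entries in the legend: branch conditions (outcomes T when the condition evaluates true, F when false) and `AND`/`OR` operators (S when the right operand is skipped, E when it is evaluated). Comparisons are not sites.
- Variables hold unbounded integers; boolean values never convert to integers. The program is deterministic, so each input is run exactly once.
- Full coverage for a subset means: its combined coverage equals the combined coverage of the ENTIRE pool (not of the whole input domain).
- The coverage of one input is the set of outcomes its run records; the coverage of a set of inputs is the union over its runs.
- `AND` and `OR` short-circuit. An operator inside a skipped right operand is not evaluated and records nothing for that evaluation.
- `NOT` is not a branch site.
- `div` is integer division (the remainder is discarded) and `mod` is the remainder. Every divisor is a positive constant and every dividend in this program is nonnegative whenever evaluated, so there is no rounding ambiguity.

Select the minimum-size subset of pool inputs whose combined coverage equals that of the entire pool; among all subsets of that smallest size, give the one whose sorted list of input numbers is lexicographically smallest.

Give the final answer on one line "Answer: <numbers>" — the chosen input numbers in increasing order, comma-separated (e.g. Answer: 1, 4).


run #1 (c=30) runs B1->F, B3->E, B2->F, B4->T, B5->T, B7->F, B8->F, B10->S, B9->T; records B1=F, B2=F, B3=E, B4=T, B5=T, B7=F, B8=F, B9=T, B10=S
run #2 (c=3) runs B1->F, B3->S, B2->T, B4->T, B5->F, B7->F, B8->F, B10->S, B9->T; records B1=F, B2=T, B3=S, B4=T, B5=F, B7=F, B8=F, B9=T, B10=S
run #3 (c=10) runs B1->F, B3->S, B2->T, B4->T, B5->F, B7->F, B8->F, B10->S, B9->T; records B1=F, B2=T, B3=S, B4=T, B5=F, B7=F, B8=F, B9=T, B10=S
run #4 (c=22) runs B1->F, B3->E, B2->F, B4->T, B5->F, B7->F, B8->F, B10->S, B9->T; records B1=F, B2=F, B3=E, B4=T, B5=F, B7=F, B8=F, B9=T, B10=S
run #5 (c=7) runs B1->F, B3->S, B2->T, B4->T, B5->F, B7->F, B8->F, B10->S, B9->T; records B1=F, B2=T, B3=S, B4=T, B5=F, B7=F, B8=F, B9=T, B10=S
together the pool reaches 12 outcomes: B1=F, B2=T, B2=F, B3=S, B3=E, B4=T, B5=T, B5=F, B7=F, B8=F, B9=T, B10=S
size 1 is not enough: best union over all size-1 subsets is 9/12
size 2: inputs {1, 2} cover all 12 outcomes, and no lexicographically smaller subset of this size does
Answer: 1, 2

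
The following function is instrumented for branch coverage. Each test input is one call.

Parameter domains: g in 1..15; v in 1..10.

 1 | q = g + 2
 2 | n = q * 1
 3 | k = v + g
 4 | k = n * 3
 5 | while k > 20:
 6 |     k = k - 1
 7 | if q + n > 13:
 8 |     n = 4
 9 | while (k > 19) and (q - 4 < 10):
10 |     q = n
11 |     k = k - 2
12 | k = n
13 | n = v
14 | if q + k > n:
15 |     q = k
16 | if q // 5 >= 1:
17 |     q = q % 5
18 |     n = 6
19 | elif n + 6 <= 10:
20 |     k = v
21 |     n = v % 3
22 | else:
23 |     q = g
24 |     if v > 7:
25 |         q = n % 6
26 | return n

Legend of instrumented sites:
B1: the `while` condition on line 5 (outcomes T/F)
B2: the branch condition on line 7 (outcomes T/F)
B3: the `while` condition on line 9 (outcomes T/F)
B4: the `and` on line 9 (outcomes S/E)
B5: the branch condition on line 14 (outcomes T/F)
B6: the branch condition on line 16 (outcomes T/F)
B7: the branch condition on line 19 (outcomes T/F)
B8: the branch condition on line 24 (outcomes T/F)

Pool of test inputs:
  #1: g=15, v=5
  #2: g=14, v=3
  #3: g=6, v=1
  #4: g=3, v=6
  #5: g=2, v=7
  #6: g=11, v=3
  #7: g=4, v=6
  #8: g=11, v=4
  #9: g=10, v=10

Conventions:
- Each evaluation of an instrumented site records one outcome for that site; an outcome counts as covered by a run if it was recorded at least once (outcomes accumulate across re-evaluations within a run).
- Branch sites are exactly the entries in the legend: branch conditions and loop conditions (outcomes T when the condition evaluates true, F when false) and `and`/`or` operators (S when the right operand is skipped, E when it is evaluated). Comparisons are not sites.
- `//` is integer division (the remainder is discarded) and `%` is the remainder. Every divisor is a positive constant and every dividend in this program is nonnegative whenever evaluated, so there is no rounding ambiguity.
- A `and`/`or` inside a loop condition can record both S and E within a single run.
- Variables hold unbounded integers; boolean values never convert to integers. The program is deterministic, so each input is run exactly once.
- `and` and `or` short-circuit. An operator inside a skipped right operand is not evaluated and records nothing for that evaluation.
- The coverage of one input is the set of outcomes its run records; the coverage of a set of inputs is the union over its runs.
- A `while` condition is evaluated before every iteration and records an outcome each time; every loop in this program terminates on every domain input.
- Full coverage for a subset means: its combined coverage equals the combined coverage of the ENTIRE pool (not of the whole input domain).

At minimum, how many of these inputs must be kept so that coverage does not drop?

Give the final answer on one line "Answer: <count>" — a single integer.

input #1, g=15, v=5: outcomes B1=T, B1=F, B2=T, B3=F, B4=E, B5=T, B6=F, B7=F, B8=F
input #2, g=14, v=3: outcomes B1=T, B1=F, B2=T, B3=F, B4=E, B5=T, B6=F, B7=T
input #3, g=6, v=1: outcomes B1=T, B1=F, B2=T, B3=T, B3=F, B4=S, B4=E, B5=T, B6=F, B7=T
input #4, g=3, v=6: outcomes B1=F, B2=F, B3=F, B4=S, B5=T, B6=T
input #5, g=2, v=7: outcomes B1=F, B2=F, B3=F, B4=S, B5=T, B6=F, B7=F, B8=F
input #6, g=11, v=3: outcomes B1=T, B1=F, B2=T, B3=T, B3=F, B4=S, B4=E, B5=T, B6=F, B7=T
input #7, g=4, v=6: outcomes B1=F, B2=F, B3=F, B4=S, B5=T, B6=T
input #8, g=11, v=4: outcomes B1=T, B1=F, B2=T, B3=T, B3=F, B4=S, B4=E, B5=T, B6=F, B7=T
input #9, g=10, v=10: outcomes B1=T, B1=F, B2=T, B3=T, B3=F, B4=S, B4=E, B5=F, B6=F, B7=F, B8=T
pool-wide coverage (16 outcomes): B1=T, B1=F, B2=T, B2=F, B3=T, B3=F, B4=S, B4=E, B5=T, B5=F, B6=T, B6=F, B7=T, B7=F, B8=T, B8=F
every size-1 subset falls short of the 16 outcomes (best: 11/16)
every size-2 subset falls short of the 16 outcomes (best: 14/16)
every size-3 subset falls short of the 16 outcomes (best: 15/16)
at size 4, {1, 2, 4, 9} reaches all 16 outcomes; every lexicographically earlier size-4 subset fails

Answer: 4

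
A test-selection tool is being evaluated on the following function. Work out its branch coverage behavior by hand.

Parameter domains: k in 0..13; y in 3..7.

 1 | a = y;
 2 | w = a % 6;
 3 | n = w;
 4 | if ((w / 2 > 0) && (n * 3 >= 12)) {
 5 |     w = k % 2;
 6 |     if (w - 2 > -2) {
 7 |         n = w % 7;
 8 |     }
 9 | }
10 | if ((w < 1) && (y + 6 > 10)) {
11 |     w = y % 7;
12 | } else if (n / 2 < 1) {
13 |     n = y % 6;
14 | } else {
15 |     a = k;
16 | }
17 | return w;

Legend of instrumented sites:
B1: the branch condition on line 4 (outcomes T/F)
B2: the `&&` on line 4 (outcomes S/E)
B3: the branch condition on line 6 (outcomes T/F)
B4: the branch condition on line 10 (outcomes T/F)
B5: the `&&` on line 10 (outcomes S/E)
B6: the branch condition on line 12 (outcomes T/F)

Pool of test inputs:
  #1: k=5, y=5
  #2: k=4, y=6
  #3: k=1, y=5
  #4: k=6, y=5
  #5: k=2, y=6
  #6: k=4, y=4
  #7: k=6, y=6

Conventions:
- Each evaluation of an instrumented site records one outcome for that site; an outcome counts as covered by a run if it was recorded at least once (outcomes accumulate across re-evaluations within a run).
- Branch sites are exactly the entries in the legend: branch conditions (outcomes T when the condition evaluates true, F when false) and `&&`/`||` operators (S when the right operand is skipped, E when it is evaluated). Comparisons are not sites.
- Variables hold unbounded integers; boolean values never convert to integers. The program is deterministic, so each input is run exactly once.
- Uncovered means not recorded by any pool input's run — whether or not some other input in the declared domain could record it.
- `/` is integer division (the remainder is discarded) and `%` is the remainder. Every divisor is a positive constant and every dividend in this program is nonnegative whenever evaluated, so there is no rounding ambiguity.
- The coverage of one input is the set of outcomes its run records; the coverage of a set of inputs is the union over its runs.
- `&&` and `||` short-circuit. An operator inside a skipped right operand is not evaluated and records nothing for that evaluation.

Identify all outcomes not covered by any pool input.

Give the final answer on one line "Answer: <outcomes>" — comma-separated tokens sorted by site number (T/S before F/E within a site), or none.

input #1 (k=5, y=5): events B2->E, B1->T, B3->T, B5->S, B4->F, B6->T; covers B1=T, B2=E, B3=T, B4=F, B5=S, B6=T
input #2 (k=4, y=6): events B2->S, B1->F, B5->E, B4->T; covers B1=F, B2=S, B4=T, B5=E
input #3 (k=1, y=5): events B2->E, B1->T, B3->T, B5->S, B4->F, B6->T; covers B1=T, B2=E, B3=T, B4=F, B5=S, B6=T
input #4 (k=6, y=5): events B2->E, B1->T, B3->F, B5->E, B4->T; covers B1=T, B2=E, B3=F, B4=T, B5=E
input #5 (k=2, y=6): events B2->S, B1->F, B5->E, B4->T; covers B1=F, B2=S, B4=T, B5=E
input #6 (k=4, y=4): events B2->E, B1->T, B3->F, B5->E, B4->F, B6->F; covers B1=T, B2=E, B3=F, B4=F, B5=E, B6=F
input #7 (k=6, y=6): events B2->S, B1->F, B5->E, B4->T; covers B1=F, B2=S, B4=T, B5=E
union over the pool: B1=T, B1=F, B2=S, B2=E, B3=T, B3=F, B4=T, B4=F, B5=S, B5=E, B6=T, B6=F
uncovered (0 of 12): none

Answer: none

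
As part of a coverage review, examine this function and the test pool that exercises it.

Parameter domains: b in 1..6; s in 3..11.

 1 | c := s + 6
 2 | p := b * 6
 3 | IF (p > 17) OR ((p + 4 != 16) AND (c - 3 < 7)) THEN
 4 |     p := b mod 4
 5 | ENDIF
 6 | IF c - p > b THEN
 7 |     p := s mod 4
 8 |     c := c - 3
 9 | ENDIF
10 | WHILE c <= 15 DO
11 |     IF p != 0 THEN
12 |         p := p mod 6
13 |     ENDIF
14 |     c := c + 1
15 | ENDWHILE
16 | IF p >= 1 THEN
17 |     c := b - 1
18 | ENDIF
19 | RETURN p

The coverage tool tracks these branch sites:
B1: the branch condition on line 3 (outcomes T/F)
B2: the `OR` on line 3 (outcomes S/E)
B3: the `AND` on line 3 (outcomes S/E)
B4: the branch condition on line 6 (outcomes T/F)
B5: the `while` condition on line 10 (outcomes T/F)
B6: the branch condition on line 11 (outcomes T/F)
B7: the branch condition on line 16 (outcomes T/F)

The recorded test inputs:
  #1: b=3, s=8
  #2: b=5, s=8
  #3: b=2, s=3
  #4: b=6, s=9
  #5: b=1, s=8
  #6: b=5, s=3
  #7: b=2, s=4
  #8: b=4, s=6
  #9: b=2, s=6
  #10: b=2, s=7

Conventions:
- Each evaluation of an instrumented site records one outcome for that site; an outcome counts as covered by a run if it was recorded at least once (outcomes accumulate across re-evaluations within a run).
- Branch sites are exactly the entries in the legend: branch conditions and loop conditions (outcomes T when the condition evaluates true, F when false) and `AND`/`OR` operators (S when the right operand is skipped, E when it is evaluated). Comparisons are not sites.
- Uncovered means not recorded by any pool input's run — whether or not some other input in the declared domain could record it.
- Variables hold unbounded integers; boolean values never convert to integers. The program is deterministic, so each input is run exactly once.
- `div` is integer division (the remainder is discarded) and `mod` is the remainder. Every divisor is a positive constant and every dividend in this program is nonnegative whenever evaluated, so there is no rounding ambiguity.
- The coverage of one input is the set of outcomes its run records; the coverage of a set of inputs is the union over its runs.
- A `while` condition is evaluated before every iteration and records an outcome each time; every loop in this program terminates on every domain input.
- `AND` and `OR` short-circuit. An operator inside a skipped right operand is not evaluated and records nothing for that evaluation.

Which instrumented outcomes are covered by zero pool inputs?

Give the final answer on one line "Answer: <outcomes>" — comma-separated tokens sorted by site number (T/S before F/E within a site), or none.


#1 (b=3, s=8) -> B2->S, B1->T, B4->T, B5->T, B6->F, B5->T, B6->F, B5->T, B6->F, B5->T, B6->F, B5->T, B6->F, B5->F, ...; covered: B1=T, B2=S, B4=T, B5=T, B5=F, B6=F, B7=F
#2 (b=5, s=8) -> B2->S, B1->T, B4->T, B5->T, B6->F, B5->T, B6->F, B5->T, B6->F, B5->T, B6->F, B5->T, B6->F, B5->F, ...; covered: B1=T, B2=S, B4=T, B5=T, B5=F, B6=F, B7=F
#3 (b=2, s=3) -> B2->E, B3->S, B1->F, B4->F, B5->T, B6->T, B5->T, B6->F, B5->T, B6->F, B5->T, B6->F, B5->T, B6->F, ...; covered: B1=F, B2=E, B3=S, B4=F, B5=T, B5=F, B6=T, B6=F, B7=F
#4 (b=6, s=9) -> B2->S, B1->T, B4->T, B5->T, B6->T, B5->T, B6->T, B5->T, B6->T, B5->T, B6->T, B5->F, B7->T; covered: B1=T, B2=S, B4=T, B5=T, B5=F, B6=T, B7=T
#5 (b=1, s=8) -> B2->E, B3->E, B1->F, B4->T, B5->T, B6->F, B5->T, B6->F, B5->T, B6->F, B5->T, B6->F, B5->T, B6->F, ...; covered: B1=F, B2=E, B3=E, B4=T, B5=T, B5=F, B6=F, B7=F
#6 (b=5, s=3) -> B2->S, B1->T, B4->T, B5->T, B6->T, B5->T, B6->T, B5->T, B6->T, B5->T, B6->T, B5->T, B6->T, B5->T, ...; covered: B1=T, B2=S, B4=T, B5=T, B5=F, B6=T, B7=T
#7 (b=2, s=4) -> B2->E, B3->S, B1->F, B4->F, B5->T, B6->T, B5->T, B6->F, B5->T, B6->F, B5->T, B6->F, B5->T, B6->F, ...; covered: B1=F, B2=E, B3=S, B4=F, B5=T, B5=F, B6=T, B6=F, B7=F
#8 (b=4, s=6) -> B2->S, B1->T, B4->T, B5->T, B6->T, B5->T, B6->T, B5->T, B6->T, B5->T, B6->T, B5->T, B6->T, B5->T, ...; covered: B1=T, B2=S, B4=T, B5=T, B5=F, B6=T, B7=T
#9 (b=2, s=6) -> B2->E, B3->S, B1->F, B4->F, B5->T, B6->T, B5->T, B6->F, B5->T, B6->F, B5->T, B6->F, B5->F, B7->F; covered: B1=F, B2=E, B3=S, B4=F, B5=T, B5=F, B6=T, B6=F, B7=F
#10 (b=2, s=7) -> B2->E, B3->S, B1->F, B4->F, B5->T, B6->T, B5->T, B6->F, B5->T, B6->F, B5->F, B7->F; covered: B1=F, B2=E, B3=S, B4=F, B5=T, B5=F, B6=T, B6=F, B7=F
union over the pool: B1=T, B1=F, B2=S, B2=E, B3=S, B3=E, B4=T, B4=F, B5=T, B5=F, B6=T, B6=F, B7=T, B7=F
uncovered (0 of 14): none
Answer: none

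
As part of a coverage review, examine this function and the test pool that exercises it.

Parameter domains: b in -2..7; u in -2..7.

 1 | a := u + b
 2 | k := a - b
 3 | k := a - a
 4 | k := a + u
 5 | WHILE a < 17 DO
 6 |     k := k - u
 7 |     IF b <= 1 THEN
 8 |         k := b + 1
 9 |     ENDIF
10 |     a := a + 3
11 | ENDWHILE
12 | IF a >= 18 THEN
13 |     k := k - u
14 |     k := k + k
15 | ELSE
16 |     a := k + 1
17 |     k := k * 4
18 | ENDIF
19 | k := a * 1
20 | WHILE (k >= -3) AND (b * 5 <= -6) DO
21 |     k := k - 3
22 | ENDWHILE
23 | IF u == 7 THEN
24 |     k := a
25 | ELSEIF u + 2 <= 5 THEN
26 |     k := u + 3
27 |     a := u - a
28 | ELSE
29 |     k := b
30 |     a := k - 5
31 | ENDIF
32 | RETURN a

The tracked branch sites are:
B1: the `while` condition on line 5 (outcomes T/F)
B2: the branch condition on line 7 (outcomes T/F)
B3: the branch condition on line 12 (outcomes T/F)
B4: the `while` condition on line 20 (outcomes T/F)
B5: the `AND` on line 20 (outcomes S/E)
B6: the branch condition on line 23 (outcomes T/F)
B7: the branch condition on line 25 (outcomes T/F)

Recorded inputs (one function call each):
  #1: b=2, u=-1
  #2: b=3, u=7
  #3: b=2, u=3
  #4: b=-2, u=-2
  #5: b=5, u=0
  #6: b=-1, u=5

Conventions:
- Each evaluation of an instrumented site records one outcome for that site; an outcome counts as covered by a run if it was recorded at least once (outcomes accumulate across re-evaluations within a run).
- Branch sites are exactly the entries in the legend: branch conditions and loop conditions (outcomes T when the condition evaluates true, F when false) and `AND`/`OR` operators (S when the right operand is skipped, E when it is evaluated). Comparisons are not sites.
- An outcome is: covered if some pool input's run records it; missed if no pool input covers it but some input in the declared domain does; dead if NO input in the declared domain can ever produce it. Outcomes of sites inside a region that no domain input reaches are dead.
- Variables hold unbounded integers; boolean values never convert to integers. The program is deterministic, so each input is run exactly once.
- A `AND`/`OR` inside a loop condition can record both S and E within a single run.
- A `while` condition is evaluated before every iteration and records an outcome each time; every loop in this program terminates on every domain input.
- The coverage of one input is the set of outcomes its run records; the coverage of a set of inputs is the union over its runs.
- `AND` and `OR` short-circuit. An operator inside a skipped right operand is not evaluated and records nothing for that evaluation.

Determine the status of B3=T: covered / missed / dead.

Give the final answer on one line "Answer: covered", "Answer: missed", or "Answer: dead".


B3=T is recorded by pool input(s) 1, 2, 6 -> covered
Answer: covered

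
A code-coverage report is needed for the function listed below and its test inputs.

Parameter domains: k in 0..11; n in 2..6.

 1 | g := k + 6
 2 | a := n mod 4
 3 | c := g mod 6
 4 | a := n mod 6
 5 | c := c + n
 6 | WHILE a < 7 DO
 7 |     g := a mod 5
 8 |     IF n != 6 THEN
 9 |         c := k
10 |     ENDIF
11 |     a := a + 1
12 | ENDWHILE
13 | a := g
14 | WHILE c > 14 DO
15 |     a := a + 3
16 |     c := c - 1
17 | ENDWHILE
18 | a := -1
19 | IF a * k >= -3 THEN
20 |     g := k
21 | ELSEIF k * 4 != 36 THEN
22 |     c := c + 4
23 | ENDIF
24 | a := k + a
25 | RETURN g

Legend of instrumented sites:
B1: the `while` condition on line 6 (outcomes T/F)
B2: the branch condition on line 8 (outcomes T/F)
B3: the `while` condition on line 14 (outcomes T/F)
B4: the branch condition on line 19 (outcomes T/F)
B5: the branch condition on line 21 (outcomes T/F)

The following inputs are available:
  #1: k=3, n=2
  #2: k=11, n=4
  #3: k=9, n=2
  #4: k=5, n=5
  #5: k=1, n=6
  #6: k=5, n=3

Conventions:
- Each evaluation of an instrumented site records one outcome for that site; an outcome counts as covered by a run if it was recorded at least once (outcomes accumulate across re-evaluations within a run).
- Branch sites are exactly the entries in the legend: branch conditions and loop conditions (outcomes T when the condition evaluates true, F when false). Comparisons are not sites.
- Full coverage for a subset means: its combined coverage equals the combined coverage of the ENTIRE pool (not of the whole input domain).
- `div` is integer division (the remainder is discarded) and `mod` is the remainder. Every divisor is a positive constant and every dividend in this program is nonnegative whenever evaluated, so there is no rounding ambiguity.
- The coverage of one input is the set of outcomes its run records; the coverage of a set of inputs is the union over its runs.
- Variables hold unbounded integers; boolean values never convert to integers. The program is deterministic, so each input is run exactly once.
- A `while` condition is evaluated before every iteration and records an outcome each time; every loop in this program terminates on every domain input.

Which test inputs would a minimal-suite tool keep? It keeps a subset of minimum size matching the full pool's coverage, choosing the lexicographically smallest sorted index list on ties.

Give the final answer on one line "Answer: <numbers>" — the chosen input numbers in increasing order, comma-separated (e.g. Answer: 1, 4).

#1 (k=3, n=2) -> B1->T, B2->T, B1->T, B2->T, B1->T, B2->T, B1->T, B2->T, B1->T, B2->T, B1->F, B3->F, B4->T; covered: B1=T, B1=F, B2=T, B3=F, B4=T
#2 (k=11, n=4) -> B1->T, B2->T, B1->T, B2->T, B1->T, B2->T, B1->F, B3->F, B4->F, B5->T; covered: B1=T, B1=F, B2=T, B3=F, B4=F, B5=T
#3 (k=9, n=2) -> B1->T, B2->T, B1->T, B2->T, B1->T, B2->T, B1->T, B2->T, B1->T, B2->T, B1->F, B3->F, B4->F, B5->F; covered: B1=T, B1=F, B2=T, B3=F, B4=F, B5=F
#4 (k=5, n=5) -> B1->T, B2->T, B1->T, B2->T, B1->F, B3->F, B4->F, B5->T; covered: B1=T, B1=F, B2=T, B3=F, B4=F, B5=T
#5 (k=1, n=6) -> B1->T, B2->F, B1->T, B2->F, B1->T, B2->F, B1->T, B2->F, B1->T, B2->F, B1->T, B2->F, B1->T, B2->F, ...; covered: B1=T, B1=F, B2=F, B3=F, B4=T
#6 (k=5, n=3) -> B1->T, B2->T, B1->T, B2->T, B1->T, B2->T, B1->T, B2->T, B1->F, B3->F, B4->F, B5->T; covered: B1=T, B1=F, B2=T, B3=F, B4=F, B5=T
the full pool covers 9 outcomes: B1=T, B1=F, B2=T, B2=F, B3=F, B4=T, B4=F, B5=T, B5=F
checked all size-1 subsets: none covers 9 outcomes (max 6/9)
checked all size-2 subsets: none covers 9 outcomes (max 8/9)
at size 3, {2, 3, 5} reaches all 9 outcomes; every lexicographically earlier size-3 subset fails

Answer: 2, 3, 5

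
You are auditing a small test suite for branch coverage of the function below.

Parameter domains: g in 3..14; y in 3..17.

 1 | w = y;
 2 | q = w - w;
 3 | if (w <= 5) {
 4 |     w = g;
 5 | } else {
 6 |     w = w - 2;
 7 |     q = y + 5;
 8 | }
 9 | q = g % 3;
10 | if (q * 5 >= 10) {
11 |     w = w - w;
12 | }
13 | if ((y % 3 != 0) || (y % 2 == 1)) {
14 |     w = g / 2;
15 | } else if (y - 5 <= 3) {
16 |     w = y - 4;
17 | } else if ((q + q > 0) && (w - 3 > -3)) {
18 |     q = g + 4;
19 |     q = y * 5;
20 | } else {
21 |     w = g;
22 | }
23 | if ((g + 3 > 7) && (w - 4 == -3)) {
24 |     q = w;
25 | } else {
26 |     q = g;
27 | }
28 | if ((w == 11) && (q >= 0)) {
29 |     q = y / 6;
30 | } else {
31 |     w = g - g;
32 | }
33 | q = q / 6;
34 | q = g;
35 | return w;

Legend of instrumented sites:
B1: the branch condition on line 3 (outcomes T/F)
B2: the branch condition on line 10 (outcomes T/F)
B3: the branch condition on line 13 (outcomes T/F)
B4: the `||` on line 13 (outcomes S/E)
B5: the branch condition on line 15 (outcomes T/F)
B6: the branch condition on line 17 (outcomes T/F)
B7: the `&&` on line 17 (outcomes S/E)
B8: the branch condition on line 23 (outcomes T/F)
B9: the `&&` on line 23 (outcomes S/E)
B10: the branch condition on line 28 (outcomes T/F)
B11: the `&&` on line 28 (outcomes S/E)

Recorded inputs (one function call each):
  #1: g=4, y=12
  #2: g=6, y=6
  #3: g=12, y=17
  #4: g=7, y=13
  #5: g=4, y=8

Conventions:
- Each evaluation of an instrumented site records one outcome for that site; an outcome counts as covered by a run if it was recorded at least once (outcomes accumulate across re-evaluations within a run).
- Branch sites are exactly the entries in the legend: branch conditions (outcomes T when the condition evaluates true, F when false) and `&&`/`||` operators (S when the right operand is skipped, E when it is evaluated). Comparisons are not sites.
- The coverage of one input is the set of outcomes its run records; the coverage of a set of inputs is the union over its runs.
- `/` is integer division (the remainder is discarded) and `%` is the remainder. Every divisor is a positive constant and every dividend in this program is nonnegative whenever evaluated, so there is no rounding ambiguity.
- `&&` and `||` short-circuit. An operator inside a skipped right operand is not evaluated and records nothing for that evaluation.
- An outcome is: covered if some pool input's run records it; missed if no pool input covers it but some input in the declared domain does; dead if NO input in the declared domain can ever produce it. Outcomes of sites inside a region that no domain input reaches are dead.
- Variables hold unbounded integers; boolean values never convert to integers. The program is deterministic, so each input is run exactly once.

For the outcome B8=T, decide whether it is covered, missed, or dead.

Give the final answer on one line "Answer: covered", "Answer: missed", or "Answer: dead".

no pool input records B8=T
checking all 180 inputs in the declared domain: B8=T is never recorded -> dead

Answer: dead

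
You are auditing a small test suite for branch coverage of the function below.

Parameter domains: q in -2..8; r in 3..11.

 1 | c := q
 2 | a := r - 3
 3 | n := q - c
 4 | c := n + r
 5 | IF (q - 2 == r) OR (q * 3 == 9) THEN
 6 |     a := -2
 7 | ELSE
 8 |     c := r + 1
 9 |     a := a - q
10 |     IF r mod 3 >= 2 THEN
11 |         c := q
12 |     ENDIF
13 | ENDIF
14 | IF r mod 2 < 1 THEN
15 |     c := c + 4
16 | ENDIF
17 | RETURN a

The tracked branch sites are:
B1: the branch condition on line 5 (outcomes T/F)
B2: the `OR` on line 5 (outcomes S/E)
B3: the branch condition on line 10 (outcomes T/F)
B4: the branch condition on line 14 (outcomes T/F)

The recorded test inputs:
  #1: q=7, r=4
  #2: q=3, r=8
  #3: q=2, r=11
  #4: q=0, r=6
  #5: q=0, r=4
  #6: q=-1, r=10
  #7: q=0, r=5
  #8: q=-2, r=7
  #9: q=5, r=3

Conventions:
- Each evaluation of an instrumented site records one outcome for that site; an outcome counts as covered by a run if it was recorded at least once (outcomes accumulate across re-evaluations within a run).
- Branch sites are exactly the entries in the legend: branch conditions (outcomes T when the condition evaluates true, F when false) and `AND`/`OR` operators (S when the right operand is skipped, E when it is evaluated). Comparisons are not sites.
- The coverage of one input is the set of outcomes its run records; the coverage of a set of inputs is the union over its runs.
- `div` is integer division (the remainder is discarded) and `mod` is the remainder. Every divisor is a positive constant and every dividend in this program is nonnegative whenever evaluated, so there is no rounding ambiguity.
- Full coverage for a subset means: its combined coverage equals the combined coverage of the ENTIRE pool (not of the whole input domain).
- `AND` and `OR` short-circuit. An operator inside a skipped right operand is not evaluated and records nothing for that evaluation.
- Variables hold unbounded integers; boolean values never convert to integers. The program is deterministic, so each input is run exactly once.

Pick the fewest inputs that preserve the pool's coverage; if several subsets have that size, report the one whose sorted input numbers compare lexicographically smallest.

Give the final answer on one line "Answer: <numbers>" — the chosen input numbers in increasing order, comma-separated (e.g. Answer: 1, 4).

#1 (q=7, r=4) -> B2->E, B1->F, B3->F, B4->T; covered: B1=F, B2=E, B3=F, B4=T
#2 (q=3, r=8) -> B2->E, B1->T, B4->T; covered: B1=T, B2=E, B4=T
#3 (q=2, r=11) -> B2->E, B1->F, B3->T, B4->F; covered: B1=F, B2=E, B3=T, B4=F
#4 (q=0, r=6) -> B2->E, B1->F, B3->F, B4->T; covered: B1=F, B2=E, B3=F, B4=T
#5 (q=0, r=4) -> B2->E, B1->F, B3->F, B4->T; covered: B1=F, B2=E, B3=F, B4=T
#6 (q=-1, r=10) -> B2->E, B1->F, B3->F, B4->T; covered: B1=F, B2=E, B3=F, B4=T
#7 (q=0, r=5) -> B2->E, B1->F, B3->T, B4->F; covered: B1=F, B2=E, B3=T, B4=F
#8 (q=-2, r=7) -> B2->E, B1->F, B3->F, B4->F; covered: B1=F, B2=E, B3=F, B4=F
#9 (q=5, r=3) -> B2->S, B1->T, B4->F; covered: B1=T, B2=S, B4=F
the full pool covers 8 outcomes: B1=T, B1=F, B2=S, B2=E, B3=T, B3=F, B4=T, B4=F
every size-1 subset falls short of the 8 outcomes (best: 4/8)
every size-2 subset falls short of the 8 outcomes (best: 7/8)
inputs {1, 3, 9} (size 3) cover everything; no size-3 subset with a lexicographically smaller index list covers all 8

Answer: 1, 3, 9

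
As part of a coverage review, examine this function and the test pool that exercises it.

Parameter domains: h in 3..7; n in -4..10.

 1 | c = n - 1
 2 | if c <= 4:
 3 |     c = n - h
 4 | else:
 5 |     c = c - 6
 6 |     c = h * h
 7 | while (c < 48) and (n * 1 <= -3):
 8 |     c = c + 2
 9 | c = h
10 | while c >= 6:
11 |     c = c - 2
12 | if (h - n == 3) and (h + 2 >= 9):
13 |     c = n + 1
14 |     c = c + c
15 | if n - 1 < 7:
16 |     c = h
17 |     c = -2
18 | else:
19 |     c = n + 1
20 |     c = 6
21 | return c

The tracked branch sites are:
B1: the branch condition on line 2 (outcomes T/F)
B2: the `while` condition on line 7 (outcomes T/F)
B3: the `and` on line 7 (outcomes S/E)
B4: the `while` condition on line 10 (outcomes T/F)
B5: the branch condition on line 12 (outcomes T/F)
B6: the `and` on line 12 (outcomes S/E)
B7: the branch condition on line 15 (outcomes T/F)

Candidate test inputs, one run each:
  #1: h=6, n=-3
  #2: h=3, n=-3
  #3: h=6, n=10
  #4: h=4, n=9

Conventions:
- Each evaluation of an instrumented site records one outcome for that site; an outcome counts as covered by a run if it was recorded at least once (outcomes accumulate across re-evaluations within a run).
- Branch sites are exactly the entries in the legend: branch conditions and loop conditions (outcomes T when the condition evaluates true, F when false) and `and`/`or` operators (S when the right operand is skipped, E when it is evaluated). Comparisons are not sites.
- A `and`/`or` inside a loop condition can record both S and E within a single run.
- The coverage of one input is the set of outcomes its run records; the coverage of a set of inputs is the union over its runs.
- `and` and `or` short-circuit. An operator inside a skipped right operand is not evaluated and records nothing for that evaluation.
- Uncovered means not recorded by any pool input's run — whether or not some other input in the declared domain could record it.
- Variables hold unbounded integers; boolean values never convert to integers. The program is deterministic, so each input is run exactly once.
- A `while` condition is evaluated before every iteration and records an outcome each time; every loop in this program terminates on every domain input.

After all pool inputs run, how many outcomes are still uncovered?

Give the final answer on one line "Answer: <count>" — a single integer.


input #1, h=6, n=-3: events B1->T, B3->E, B2->T, B3->E, B2->T, B3->E, B2->T, B3->E, B2->T, B3->E, B2->T, B3->E, B2->T, B3->E, ...; outcomes B1=T, B2=T, B2=F, B3=S, B3=E, B4=T, B4=F, B5=F, B6=S, B7=T
input #2, h=3, n=-3: events B1->T, B3->E, B2->T, B3->E, B2->T, B3->E, B2->T, B3->E, B2->T, B3->E, B2->T, B3->E, B2->T, B3->E, ...; outcomes B1=T, B2=T, B2=F, B3=S, B3=E, B4=F, B5=F, B6=S, B7=T
input #3, h=6, n=10: events B1->F, B3->E, B2->F, B4->T, B4->F, B6->S, B5->F, B7->F; outcomes B1=F, B2=F, B3=E, B4=T, B4=F, B5=F, B6=S, B7=F
input #4, h=4, n=9: events B1->F, B3->E, B2->F, B4->F, B6->S, B5->F, B7->F; outcomes B1=F, B2=F, B3=E, B4=F, B5=F, B6=S, B7=F
union over the pool: B1=T, B1=F, B2=T, B2=F, B3=S, B3=E, B4=T, B4=F, B5=F, B6=S, B7=T, B7=F
uncovered (2 of 14): B5=T, B6=E
Answer: 2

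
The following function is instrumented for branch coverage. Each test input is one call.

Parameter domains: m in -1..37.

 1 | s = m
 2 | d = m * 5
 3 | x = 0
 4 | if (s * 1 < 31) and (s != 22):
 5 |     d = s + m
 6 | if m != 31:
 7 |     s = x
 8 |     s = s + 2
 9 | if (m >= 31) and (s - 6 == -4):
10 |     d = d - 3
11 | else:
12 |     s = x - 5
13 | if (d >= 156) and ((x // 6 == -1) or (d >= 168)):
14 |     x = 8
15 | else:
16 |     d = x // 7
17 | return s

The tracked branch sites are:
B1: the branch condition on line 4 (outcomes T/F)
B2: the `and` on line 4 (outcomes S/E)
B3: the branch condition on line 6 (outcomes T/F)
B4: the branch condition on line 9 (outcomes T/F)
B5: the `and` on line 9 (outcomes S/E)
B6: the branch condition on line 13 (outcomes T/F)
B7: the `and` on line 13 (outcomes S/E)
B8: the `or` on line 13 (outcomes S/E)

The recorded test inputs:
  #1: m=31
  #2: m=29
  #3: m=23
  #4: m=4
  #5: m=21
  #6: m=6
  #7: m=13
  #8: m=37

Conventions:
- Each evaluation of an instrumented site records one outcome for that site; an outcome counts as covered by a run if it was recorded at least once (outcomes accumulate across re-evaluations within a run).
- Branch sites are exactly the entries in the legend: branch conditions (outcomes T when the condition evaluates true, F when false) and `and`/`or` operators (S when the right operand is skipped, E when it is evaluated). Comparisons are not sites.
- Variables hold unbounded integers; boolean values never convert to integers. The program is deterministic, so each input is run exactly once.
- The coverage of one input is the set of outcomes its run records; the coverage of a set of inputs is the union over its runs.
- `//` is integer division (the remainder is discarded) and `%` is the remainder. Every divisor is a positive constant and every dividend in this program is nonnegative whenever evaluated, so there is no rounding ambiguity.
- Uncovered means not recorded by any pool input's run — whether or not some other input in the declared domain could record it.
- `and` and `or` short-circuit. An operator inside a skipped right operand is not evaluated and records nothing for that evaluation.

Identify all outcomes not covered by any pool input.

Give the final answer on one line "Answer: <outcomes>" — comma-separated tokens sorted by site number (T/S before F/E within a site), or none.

test 1 (m=31) fires B2->S, B1->F, B3->F, B5->E, B4->F, B7->S, B6->F; hits B1=F, B2=S, B3=F, B4=F, B5=E, B6=F, B7=S
test 2 (m=29) fires B2->E, B1->T, B3->T, B5->S, B4->F, B7->S, B6->F; hits B1=T, B2=E, B3=T, B4=F, B5=S, B6=F, B7=S
test 3 (m=23) fires B2->E, B1->T, B3->T, B5->S, B4->F, B7->S, B6->F; hits B1=T, B2=E, B3=T, B4=F, B5=S, B6=F, B7=S
test 4 (m=4) fires B2->E, B1->T, B3->T, B5->S, B4->F, B7->S, B6->F; hits B1=T, B2=E, B3=T, B4=F, B5=S, B6=F, B7=S
test 5 (m=21) fires B2->E, B1->T, B3->T, B5->S, B4->F, B7->S, B6->F; hits B1=T, B2=E, B3=T, B4=F, B5=S, B6=F, B7=S
test 6 (m=6) fires B2->E, B1->T, B3->T, B5->S, B4->F, B7->S, B6->F; hits B1=T, B2=E, B3=T, B4=F, B5=S, B6=F, B7=S
test 7 (m=13) fires B2->E, B1->T, B3->T, B5->S, B4->F, B7->S, B6->F; hits B1=T, B2=E, B3=T, B4=F, B5=S, B6=F, B7=S
test 8 (m=37) fires B2->S, B1->F, B3->T, B5->E, B4->T, B7->E, B8->E, B6->T; hits B1=F, B2=S, B3=T, B4=T, B5=E, B6=T, B7=E, B8=E
union over the pool: B1=T, B1=F, B2=S, B2=E, B3=T, B3=F, B4=T, B4=F, B5=S, B5=E, B6=T, B6=F, B7=S, B7=E, B8=E
uncovered (1 of 16): B8=S

Answer: B8=S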